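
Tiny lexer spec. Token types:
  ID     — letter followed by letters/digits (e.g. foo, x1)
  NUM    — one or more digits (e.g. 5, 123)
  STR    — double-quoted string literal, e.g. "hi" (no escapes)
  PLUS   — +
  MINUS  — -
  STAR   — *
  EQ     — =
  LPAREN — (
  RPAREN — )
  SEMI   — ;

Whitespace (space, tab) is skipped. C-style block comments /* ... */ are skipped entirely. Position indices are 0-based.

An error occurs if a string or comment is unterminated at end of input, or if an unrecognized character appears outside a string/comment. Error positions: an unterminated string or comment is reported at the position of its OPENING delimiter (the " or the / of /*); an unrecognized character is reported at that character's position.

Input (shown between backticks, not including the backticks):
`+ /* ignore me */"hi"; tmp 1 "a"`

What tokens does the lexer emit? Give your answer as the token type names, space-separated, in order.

Answer: PLUS STR SEMI ID NUM STR

Derivation:
pos=0: emit PLUS '+'
pos=2: enter COMMENT mode (saw '/*')
exit COMMENT mode (now at pos=17)
pos=17: enter STRING mode
pos=17: emit STR "hi" (now at pos=21)
pos=21: emit SEMI ';'
pos=23: emit ID 'tmp' (now at pos=26)
pos=27: emit NUM '1' (now at pos=28)
pos=29: enter STRING mode
pos=29: emit STR "a" (now at pos=32)
DONE. 6 tokens: [PLUS, STR, SEMI, ID, NUM, STR]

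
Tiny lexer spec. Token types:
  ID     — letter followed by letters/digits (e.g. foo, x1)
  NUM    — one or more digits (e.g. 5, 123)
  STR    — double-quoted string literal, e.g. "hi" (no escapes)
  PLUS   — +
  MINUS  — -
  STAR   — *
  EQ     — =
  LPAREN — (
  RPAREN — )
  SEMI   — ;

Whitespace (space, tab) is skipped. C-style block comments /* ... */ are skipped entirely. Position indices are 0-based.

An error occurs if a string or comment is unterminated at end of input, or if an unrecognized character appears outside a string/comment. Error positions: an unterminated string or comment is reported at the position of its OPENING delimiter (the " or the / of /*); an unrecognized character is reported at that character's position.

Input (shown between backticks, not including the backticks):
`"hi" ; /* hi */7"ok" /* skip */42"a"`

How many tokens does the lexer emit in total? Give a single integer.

pos=0: enter STRING mode
pos=0: emit STR "hi" (now at pos=4)
pos=5: emit SEMI ';'
pos=7: enter COMMENT mode (saw '/*')
exit COMMENT mode (now at pos=15)
pos=15: emit NUM '7' (now at pos=16)
pos=16: enter STRING mode
pos=16: emit STR "ok" (now at pos=20)
pos=21: enter COMMENT mode (saw '/*')
exit COMMENT mode (now at pos=31)
pos=31: emit NUM '42' (now at pos=33)
pos=33: enter STRING mode
pos=33: emit STR "a" (now at pos=36)
DONE. 6 tokens: [STR, SEMI, NUM, STR, NUM, STR]

Answer: 6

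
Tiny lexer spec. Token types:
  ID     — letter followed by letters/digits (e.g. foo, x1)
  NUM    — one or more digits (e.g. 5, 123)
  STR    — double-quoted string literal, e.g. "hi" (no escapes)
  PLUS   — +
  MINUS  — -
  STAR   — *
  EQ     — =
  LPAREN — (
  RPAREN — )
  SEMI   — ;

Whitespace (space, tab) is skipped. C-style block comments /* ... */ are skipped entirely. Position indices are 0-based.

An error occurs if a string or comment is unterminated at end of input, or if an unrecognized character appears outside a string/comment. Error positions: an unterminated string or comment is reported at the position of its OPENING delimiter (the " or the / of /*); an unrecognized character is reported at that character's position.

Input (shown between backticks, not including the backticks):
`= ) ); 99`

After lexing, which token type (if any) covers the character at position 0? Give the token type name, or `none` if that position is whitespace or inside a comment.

Answer: EQ

Derivation:
pos=0: emit EQ '='
pos=2: emit RPAREN ')'
pos=4: emit RPAREN ')'
pos=5: emit SEMI ';'
pos=7: emit NUM '99' (now at pos=9)
DONE. 5 tokens: [EQ, RPAREN, RPAREN, SEMI, NUM]
Position 0: char is '=' -> EQ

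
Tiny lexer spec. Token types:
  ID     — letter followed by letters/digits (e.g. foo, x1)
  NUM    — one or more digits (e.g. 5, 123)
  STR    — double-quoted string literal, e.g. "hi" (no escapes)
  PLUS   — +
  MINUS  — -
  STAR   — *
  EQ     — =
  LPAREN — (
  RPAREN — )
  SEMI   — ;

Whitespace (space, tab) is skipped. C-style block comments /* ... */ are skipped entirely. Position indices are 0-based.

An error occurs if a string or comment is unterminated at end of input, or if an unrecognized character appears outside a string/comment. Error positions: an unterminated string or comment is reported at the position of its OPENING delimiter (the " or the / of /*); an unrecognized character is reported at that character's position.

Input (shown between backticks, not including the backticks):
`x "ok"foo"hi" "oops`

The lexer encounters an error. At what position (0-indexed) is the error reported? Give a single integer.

Answer: 14

Derivation:
pos=0: emit ID 'x' (now at pos=1)
pos=2: enter STRING mode
pos=2: emit STR "ok" (now at pos=6)
pos=6: emit ID 'foo' (now at pos=9)
pos=9: enter STRING mode
pos=9: emit STR "hi" (now at pos=13)
pos=14: enter STRING mode
pos=14: ERROR — unterminated string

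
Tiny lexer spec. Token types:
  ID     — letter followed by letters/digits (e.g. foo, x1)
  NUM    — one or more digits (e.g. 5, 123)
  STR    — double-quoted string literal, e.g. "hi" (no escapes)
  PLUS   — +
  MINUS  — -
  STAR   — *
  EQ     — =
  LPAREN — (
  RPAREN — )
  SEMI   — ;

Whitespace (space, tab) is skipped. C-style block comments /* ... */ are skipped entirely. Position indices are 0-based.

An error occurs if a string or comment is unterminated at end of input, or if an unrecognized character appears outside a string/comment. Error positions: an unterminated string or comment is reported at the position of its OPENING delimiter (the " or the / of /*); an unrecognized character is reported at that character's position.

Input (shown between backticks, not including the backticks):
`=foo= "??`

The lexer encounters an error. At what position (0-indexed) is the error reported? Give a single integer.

Answer: 6

Derivation:
pos=0: emit EQ '='
pos=1: emit ID 'foo' (now at pos=4)
pos=4: emit EQ '='
pos=6: enter STRING mode
pos=6: ERROR — unterminated string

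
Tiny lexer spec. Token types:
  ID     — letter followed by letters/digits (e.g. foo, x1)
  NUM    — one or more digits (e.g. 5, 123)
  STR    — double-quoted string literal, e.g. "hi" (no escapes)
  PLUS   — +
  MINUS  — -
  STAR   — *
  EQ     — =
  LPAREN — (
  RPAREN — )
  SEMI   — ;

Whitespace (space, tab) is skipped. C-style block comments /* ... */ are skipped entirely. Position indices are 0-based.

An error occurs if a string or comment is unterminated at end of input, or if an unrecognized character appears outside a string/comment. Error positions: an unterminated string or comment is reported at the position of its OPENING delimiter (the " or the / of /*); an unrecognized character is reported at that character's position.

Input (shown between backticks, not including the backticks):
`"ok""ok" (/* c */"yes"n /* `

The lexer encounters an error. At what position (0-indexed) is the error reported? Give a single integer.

pos=0: enter STRING mode
pos=0: emit STR "ok" (now at pos=4)
pos=4: enter STRING mode
pos=4: emit STR "ok" (now at pos=8)
pos=9: emit LPAREN '('
pos=10: enter COMMENT mode (saw '/*')
exit COMMENT mode (now at pos=17)
pos=17: enter STRING mode
pos=17: emit STR "yes" (now at pos=22)
pos=22: emit ID 'n' (now at pos=23)
pos=24: enter COMMENT mode (saw '/*')
pos=24: ERROR — unterminated comment (reached EOF)

Answer: 24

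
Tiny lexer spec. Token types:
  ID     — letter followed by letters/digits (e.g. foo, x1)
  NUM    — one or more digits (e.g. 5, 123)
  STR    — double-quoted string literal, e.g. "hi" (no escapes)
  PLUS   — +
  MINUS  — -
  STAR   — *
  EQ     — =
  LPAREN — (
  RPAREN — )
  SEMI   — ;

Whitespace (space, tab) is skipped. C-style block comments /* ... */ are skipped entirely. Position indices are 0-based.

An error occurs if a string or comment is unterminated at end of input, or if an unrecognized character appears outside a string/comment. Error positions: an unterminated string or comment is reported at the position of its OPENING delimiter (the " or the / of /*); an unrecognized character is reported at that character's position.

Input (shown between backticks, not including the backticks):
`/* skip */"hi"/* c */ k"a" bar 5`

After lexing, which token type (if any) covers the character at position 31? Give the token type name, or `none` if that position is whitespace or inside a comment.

Answer: NUM

Derivation:
pos=0: enter COMMENT mode (saw '/*')
exit COMMENT mode (now at pos=10)
pos=10: enter STRING mode
pos=10: emit STR "hi" (now at pos=14)
pos=14: enter COMMENT mode (saw '/*')
exit COMMENT mode (now at pos=21)
pos=22: emit ID 'k' (now at pos=23)
pos=23: enter STRING mode
pos=23: emit STR "a" (now at pos=26)
pos=27: emit ID 'bar' (now at pos=30)
pos=31: emit NUM '5' (now at pos=32)
DONE. 5 tokens: [STR, ID, STR, ID, NUM]
Position 31: char is '5' -> NUM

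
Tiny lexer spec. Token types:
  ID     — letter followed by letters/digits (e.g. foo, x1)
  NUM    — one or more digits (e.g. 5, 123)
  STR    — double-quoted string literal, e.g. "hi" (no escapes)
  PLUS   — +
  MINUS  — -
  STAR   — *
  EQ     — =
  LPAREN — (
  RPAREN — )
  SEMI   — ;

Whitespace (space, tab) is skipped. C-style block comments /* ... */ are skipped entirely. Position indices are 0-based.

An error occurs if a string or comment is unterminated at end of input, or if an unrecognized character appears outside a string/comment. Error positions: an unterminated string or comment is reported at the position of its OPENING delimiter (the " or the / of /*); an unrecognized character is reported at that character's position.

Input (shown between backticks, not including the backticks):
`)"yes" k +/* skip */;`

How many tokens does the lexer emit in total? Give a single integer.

pos=0: emit RPAREN ')'
pos=1: enter STRING mode
pos=1: emit STR "yes" (now at pos=6)
pos=7: emit ID 'k' (now at pos=8)
pos=9: emit PLUS '+'
pos=10: enter COMMENT mode (saw '/*')
exit COMMENT mode (now at pos=20)
pos=20: emit SEMI ';'
DONE. 5 tokens: [RPAREN, STR, ID, PLUS, SEMI]

Answer: 5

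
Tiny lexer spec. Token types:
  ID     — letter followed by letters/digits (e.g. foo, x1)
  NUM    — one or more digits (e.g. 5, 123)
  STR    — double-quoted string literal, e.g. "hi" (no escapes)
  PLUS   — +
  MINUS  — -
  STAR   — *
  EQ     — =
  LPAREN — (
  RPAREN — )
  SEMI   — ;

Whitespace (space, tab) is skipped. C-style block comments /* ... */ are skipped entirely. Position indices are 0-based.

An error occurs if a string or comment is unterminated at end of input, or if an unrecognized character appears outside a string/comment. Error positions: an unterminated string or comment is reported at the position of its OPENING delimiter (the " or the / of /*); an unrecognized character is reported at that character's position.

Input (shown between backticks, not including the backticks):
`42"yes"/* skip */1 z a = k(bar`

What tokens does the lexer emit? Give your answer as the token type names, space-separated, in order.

pos=0: emit NUM '42' (now at pos=2)
pos=2: enter STRING mode
pos=2: emit STR "yes" (now at pos=7)
pos=7: enter COMMENT mode (saw '/*')
exit COMMENT mode (now at pos=17)
pos=17: emit NUM '1' (now at pos=18)
pos=19: emit ID 'z' (now at pos=20)
pos=21: emit ID 'a' (now at pos=22)
pos=23: emit EQ '='
pos=25: emit ID 'k' (now at pos=26)
pos=26: emit LPAREN '('
pos=27: emit ID 'bar' (now at pos=30)
DONE. 9 tokens: [NUM, STR, NUM, ID, ID, EQ, ID, LPAREN, ID]

Answer: NUM STR NUM ID ID EQ ID LPAREN ID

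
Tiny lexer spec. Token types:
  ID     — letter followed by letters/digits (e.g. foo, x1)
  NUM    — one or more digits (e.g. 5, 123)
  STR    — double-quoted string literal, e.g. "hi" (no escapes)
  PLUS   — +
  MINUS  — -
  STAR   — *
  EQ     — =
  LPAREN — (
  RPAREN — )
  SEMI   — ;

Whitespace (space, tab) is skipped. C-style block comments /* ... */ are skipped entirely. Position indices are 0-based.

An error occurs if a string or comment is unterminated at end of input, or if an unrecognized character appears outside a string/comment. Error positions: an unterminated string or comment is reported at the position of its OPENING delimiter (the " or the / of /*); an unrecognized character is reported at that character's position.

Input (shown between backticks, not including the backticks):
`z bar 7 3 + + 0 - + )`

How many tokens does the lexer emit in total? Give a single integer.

Answer: 10

Derivation:
pos=0: emit ID 'z' (now at pos=1)
pos=2: emit ID 'bar' (now at pos=5)
pos=6: emit NUM '7' (now at pos=7)
pos=8: emit NUM '3' (now at pos=9)
pos=10: emit PLUS '+'
pos=12: emit PLUS '+'
pos=14: emit NUM '0' (now at pos=15)
pos=16: emit MINUS '-'
pos=18: emit PLUS '+'
pos=20: emit RPAREN ')'
DONE. 10 tokens: [ID, ID, NUM, NUM, PLUS, PLUS, NUM, MINUS, PLUS, RPAREN]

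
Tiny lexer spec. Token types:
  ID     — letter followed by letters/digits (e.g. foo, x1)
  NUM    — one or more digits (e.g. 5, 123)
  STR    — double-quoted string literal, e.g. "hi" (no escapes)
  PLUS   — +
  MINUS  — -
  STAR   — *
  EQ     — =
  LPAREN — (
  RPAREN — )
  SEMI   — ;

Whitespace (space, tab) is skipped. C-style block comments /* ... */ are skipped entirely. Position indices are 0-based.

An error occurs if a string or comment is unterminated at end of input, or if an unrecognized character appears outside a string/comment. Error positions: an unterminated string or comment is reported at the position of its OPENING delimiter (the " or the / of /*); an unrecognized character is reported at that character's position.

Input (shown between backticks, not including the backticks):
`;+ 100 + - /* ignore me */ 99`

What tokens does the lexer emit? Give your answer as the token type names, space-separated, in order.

Answer: SEMI PLUS NUM PLUS MINUS NUM

Derivation:
pos=0: emit SEMI ';'
pos=1: emit PLUS '+'
pos=3: emit NUM '100' (now at pos=6)
pos=7: emit PLUS '+'
pos=9: emit MINUS '-'
pos=11: enter COMMENT mode (saw '/*')
exit COMMENT mode (now at pos=26)
pos=27: emit NUM '99' (now at pos=29)
DONE. 6 tokens: [SEMI, PLUS, NUM, PLUS, MINUS, NUM]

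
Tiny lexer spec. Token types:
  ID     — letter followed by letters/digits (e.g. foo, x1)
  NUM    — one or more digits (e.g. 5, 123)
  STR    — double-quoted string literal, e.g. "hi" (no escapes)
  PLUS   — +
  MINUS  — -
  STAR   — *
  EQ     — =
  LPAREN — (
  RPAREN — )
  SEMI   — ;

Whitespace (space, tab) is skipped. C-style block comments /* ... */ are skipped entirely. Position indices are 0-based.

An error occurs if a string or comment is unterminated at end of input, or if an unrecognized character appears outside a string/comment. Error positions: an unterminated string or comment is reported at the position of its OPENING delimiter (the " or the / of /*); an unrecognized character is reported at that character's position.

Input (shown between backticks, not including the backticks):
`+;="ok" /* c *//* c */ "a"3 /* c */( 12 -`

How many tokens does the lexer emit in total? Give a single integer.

Answer: 9

Derivation:
pos=0: emit PLUS '+'
pos=1: emit SEMI ';'
pos=2: emit EQ '='
pos=3: enter STRING mode
pos=3: emit STR "ok" (now at pos=7)
pos=8: enter COMMENT mode (saw '/*')
exit COMMENT mode (now at pos=15)
pos=15: enter COMMENT mode (saw '/*')
exit COMMENT mode (now at pos=22)
pos=23: enter STRING mode
pos=23: emit STR "a" (now at pos=26)
pos=26: emit NUM '3' (now at pos=27)
pos=28: enter COMMENT mode (saw '/*')
exit COMMENT mode (now at pos=35)
pos=35: emit LPAREN '('
pos=37: emit NUM '12' (now at pos=39)
pos=40: emit MINUS '-'
DONE. 9 tokens: [PLUS, SEMI, EQ, STR, STR, NUM, LPAREN, NUM, MINUS]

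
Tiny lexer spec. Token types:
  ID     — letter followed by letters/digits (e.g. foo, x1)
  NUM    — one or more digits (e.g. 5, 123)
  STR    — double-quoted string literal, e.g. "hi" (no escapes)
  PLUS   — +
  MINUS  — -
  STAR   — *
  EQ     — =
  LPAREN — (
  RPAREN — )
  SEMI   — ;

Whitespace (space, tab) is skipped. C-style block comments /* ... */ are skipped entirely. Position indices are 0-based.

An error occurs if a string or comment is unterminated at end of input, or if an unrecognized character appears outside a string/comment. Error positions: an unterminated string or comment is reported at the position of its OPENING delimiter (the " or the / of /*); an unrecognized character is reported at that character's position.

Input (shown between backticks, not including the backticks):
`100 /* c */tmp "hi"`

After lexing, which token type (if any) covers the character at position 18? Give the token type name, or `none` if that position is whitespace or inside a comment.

pos=0: emit NUM '100' (now at pos=3)
pos=4: enter COMMENT mode (saw '/*')
exit COMMENT mode (now at pos=11)
pos=11: emit ID 'tmp' (now at pos=14)
pos=15: enter STRING mode
pos=15: emit STR "hi" (now at pos=19)
DONE. 3 tokens: [NUM, ID, STR]
Position 18: char is '"' -> STR

Answer: STR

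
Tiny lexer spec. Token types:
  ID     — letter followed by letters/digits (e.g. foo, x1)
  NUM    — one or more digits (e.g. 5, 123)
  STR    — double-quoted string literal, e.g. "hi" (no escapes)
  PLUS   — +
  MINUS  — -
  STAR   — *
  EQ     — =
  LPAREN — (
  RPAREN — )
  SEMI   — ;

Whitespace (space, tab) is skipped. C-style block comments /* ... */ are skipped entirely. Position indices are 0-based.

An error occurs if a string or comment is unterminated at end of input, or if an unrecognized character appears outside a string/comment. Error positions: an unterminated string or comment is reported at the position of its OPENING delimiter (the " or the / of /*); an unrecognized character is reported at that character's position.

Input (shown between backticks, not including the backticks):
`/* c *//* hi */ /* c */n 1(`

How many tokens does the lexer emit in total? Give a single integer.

pos=0: enter COMMENT mode (saw '/*')
exit COMMENT mode (now at pos=7)
pos=7: enter COMMENT mode (saw '/*')
exit COMMENT mode (now at pos=15)
pos=16: enter COMMENT mode (saw '/*')
exit COMMENT mode (now at pos=23)
pos=23: emit ID 'n' (now at pos=24)
pos=25: emit NUM '1' (now at pos=26)
pos=26: emit LPAREN '('
DONE. 3 tokens: [ID, NUM, LPAREN]

Answer: 3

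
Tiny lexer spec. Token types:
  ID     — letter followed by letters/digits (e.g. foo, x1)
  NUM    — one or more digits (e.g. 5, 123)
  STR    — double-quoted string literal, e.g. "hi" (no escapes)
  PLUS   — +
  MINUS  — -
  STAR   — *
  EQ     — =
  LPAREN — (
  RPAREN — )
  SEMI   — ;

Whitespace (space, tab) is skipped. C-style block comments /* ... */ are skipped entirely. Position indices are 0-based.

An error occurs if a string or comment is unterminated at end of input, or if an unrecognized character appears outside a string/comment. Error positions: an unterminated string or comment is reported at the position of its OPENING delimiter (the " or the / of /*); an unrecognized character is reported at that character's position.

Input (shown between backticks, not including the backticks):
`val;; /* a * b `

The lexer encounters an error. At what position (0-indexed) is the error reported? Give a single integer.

Answer: 6

Derivation:
pos=0: emit ID 'val' (now at pos=3)
pos=3: emit SEMI ';'
pos=4: emit SEMI ';'
pos=6: enter COMMENT mode (saw '/*')
pos=6: ERROR — unterminated comment (reached EOF)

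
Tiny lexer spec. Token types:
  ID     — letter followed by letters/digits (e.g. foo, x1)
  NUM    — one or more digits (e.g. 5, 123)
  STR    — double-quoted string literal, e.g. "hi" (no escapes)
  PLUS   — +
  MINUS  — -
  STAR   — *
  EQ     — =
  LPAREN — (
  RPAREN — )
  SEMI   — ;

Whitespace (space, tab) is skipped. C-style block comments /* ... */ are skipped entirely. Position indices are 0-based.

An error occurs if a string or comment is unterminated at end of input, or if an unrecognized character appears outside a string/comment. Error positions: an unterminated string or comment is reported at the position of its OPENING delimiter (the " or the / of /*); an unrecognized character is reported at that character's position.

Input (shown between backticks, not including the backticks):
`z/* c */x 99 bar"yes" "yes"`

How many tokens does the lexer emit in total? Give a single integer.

Answer: 6

Derivation:
pos=0: emit ID 'z' (now at pos=1)
pos=1: enter COMMENT mode (saw '/*')
exit COMMENT mode (now at pos=8)
pos=8: emit ID 'x' (now at pos=9)
pos=10: emit NUM '99' (now at pos=12)
pos=13: emit ID 'bar' (now at pos=16)
pos=16: enter STRING mode
pos=16: emit STR "yes" (now at pos=21)
pos=22: enter STRING mode
pos=22: emit STR "yes" (now at pos=27)
DONE. 6 tokens: [ID, ID, NUM, ID, STR, STR]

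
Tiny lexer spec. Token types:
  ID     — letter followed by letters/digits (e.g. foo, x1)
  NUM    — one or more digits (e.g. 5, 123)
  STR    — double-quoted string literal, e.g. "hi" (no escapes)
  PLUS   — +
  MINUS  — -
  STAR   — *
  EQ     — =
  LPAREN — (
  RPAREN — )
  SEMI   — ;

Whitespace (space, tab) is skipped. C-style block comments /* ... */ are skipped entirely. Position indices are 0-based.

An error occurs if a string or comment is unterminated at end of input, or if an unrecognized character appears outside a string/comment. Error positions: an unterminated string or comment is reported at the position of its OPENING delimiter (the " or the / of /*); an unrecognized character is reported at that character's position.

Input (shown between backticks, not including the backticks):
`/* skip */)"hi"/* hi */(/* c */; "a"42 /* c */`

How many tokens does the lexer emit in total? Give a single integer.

Answer: 6

Derivation:
pos=0: enter COMMENT mode (saw '/*')
exit COMMENT mode (now at pos=10)
pos=10: emit RPAREN ')'
pos=11: enter STRING mode
pos=11: emit STR "hi" (now at pos=15)
pos=15: enter COMMENT mode (saw '/*')
exit COMMENT mode (now at pos=23)
pos=23: emit LPAREN '('
pos=24: enter COMMENT mode (saw '/*')
exit COMMENT mode (now at pos=31)
pos=31: emit SEMI ';'
pos=33: enter STRING mode
pos=33: emit STR "a" (now at pos=36)
pos=36: emit NUM '42' (now at pos=38)
pos=39: enter COMMENT mode (saw '/*')
exit COMMENT mode (now at pos=46)
DONE. 6 tokens: [RPAREN, STR, LPAREN, SEMI, STR, NUM]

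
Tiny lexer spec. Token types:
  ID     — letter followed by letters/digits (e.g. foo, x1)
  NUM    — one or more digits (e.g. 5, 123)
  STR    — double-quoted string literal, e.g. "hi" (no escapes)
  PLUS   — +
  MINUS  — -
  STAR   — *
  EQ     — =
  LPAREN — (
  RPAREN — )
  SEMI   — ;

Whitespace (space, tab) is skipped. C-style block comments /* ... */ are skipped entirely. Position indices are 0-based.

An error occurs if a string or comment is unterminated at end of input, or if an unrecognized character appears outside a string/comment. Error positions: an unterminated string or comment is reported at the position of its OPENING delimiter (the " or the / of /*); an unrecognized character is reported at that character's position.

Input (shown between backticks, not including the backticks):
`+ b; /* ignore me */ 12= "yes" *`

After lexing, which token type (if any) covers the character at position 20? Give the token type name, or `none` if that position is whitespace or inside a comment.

Answer: none

Derivation:
pos=0: emit PLUS '+'
pos=2: emit ID 'b' (now at pos=3)
pos=3: emit SEMI ';'
pos=5: enter COMMENT mode (saw '/*')
exit COMMENT mode (now at pos=20)
pos=21: emit NUM '12' (now at pos=23)
pos=23: emit EQ '='
pos=25: enter STRING mode
pos=25: emit STR "yes" (now at pos=30)
pos=31: emit STAR '*'
DONE. 7 tokens: [PLUS, ID, SEMI, NUM, EQ, STR, STAR]
Position 20: char is ' ' -> none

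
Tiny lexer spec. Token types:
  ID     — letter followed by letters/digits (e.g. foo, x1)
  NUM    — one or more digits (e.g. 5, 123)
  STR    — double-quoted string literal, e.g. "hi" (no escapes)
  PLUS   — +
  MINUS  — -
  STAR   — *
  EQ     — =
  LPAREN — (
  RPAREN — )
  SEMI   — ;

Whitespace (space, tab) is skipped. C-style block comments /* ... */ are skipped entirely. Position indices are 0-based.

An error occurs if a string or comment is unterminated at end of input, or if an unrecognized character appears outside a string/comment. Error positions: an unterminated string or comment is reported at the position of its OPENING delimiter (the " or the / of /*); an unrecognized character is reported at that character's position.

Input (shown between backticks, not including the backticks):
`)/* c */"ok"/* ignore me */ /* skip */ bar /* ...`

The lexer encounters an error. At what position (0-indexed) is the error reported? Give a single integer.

pos=0: emit RPAREN ')'
pos=1: enter COMMENT mode (saw '/*')
exit COMMENT mode (now at pos=8)
pos=8: enter STRING mode
pos=8: emit STR "ok" (now at pos=12)
pos=12: enter COMMENT mode (saw '/*')
exit COMMENT mode (now at pos=27)
pos=28: enter COMMENT mode (saw '/*')
exit COMMENT mode (now at pos=38)
pos=39: emit ID 'bar' (now at pos=42)
pos=43: enter COMMENT mode (saw '/*')
pos=43: ERROR — unterminated comment (reached EOF)

Answer: 43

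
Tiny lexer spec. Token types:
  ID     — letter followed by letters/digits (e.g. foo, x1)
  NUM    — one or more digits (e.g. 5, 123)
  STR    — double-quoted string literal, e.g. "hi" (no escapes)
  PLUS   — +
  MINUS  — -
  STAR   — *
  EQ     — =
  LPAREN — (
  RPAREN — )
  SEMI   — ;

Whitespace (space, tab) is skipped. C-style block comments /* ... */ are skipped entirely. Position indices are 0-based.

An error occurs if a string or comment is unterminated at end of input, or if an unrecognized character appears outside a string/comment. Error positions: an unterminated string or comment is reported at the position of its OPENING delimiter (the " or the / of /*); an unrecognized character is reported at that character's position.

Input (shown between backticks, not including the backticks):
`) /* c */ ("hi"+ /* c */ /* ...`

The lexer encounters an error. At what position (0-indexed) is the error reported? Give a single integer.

Answer: 25

Derivation:
pos=0: emit RPAREN ')'
pos=2: enter COMMENT mode (saw '/*')
exit COMMENT mode (now at pos=9)
pos=10: emit LPAREN '('
pos=11: enter STRING mode
pos=11: emit STR "hi" (now at pos=15)
pos=15: emit PLUS '+'
pos=17: enter COMMENT mode (saw '/*')
exit COMMENT mode (now at pos=24)
pos=25: enter COMMENT mode (saw '/*')
pos=25: ERROR — unterminated comment (reached EOF)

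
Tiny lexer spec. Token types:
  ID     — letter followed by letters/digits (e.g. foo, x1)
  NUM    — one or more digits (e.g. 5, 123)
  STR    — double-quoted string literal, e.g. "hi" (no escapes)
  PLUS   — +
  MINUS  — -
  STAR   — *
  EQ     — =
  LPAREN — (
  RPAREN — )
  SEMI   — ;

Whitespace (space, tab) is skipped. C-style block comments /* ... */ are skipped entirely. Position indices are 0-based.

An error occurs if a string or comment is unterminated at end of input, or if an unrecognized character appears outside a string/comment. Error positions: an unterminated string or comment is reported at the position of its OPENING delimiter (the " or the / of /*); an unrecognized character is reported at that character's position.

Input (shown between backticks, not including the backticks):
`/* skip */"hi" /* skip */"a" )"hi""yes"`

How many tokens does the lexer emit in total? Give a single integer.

Answer: 5

Derivation:
pos=0: enter COMMENT mode (saw '/*')
exit COMMENT mode (now at pos=10)
pos=10: enter STRING mode
pos=10: emit STR "hi" (now at pos=14)
pos=15: enter COMMENT mode (saw '/*')
exit COMMENT mode (now at pos=25)
pos=25: enter STRING mode
pos=25: emit STR "a" (now at pos=28)
pos=29: emit RPAREN ')'
pos=30: enter STRING mode
pos=30: emit STR "hi" (now at pos=34)
pos=34: enter STRING mode
pos=34: emit STR "yes" (now at pos=39)
DONE. 5 tokens: [STR, STR, RPAREN, STR, STR]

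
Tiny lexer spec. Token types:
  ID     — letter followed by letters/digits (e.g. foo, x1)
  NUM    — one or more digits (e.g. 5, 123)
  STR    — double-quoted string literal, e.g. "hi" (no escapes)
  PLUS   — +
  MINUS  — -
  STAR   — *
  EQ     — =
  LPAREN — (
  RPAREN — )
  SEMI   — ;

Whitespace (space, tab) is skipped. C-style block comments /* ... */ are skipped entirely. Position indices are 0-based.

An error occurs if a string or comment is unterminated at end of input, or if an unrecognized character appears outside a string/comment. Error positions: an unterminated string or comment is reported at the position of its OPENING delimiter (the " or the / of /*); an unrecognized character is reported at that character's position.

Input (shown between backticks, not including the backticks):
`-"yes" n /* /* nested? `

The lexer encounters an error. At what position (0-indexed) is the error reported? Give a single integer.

Answer: 9

Derivation:
pos=0: emit MINUS '-'
pos=1: enter STRING mode
pos=1: emit STR "yes" (now at pos=6)
pos=7: emit ID 'n' (now at pos=8)
pos=9: enter COMMENT mode (saw '/*')
pos=9: ERROR — unterminated comment (reached EOF)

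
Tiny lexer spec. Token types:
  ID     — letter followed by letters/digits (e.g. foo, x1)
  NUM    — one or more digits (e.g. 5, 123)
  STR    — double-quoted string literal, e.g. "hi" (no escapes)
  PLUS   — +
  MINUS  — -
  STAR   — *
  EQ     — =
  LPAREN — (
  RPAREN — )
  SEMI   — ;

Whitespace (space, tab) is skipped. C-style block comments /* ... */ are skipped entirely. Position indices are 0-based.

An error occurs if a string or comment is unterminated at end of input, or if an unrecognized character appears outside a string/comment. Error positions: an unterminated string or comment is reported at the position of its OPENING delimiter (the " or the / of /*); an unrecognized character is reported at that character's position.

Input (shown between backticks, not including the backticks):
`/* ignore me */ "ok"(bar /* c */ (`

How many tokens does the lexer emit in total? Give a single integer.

pos=0: enter COMMENT mode (saw '/*')
exit COMMENT mode (now at pos=15)
pos=16: enter STRING mode
pos=16: emit STR "ok" (now at pos=20)
pos=20: emit LPAREN '('
pos=21: emit ID 'bar' (now at pos=24)
pos=25: enter COMMENT mode (saw '/*')
exit COMMENT mode (now at pos=32)
pos=33: emit LPAREN '('
DONE. 4 tokens: [STR, LPAREN, ID, LPAREN]

Answer: 4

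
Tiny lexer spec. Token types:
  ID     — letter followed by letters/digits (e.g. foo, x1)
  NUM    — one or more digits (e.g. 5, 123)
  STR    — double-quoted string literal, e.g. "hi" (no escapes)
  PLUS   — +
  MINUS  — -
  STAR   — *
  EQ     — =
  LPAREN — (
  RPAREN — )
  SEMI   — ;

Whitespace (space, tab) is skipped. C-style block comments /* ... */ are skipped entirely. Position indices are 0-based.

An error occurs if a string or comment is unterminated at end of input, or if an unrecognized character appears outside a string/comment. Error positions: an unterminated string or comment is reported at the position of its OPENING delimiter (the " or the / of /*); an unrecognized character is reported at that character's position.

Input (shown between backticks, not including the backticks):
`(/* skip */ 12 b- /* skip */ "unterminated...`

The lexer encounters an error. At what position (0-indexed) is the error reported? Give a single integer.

Answer: 29

Derivation:
pos=0: emit LPAREN '('
pos=1: enter COMMENT mode (saw '/*')
exit COMMENT mode (now at pos=11)
pos=12: emit NUM '12' (now at pos=14)
pos=15: emit ID 'b' (now at pos=16)
pos=16: emit MINUS '-'
pos=18: enter COMMENT mode (saw '/*')
exit COMMENT mode (now at pos=28)
pos=29: enter STRING mode
pos=29: ERROR — unterminated string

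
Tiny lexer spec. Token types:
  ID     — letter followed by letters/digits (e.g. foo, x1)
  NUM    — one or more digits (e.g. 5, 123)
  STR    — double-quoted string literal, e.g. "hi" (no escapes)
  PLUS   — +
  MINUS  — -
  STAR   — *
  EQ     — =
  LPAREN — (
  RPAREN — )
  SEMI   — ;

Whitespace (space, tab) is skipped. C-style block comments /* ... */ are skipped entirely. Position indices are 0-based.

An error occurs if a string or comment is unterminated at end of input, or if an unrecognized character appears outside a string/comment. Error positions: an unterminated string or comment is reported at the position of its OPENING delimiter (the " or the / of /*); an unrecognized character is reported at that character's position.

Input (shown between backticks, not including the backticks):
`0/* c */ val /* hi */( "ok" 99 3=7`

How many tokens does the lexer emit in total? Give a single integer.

Answer: 8

Derivation:
pos=0: emit NUM '0' (now at pos=1)
pos=1: enter COMMENT mode (saw '/*')
exit COMMENT mode (now at pos=8)
pos=9: emit ID 'val' (now at pos=12)
pos=13: enter COMMENT mode (saw '/*')
exit COMMENT mode (now at pos=21)
pos=21: emit LPAREN '('
pos=23: enter STRING mode
pos=23: emit STR "ok" (now at pos=27)
pos=28: emit NUM '99' (now at pos=30)
pos=31: emit NUM '3' (now at pos=32)
pos=32: emit EQ '='
pos=33: emit NUM '7' (now at pos=34)
DONE. 8 tokens: [NUM, ID, LPAREN, STR, NUM, NUM, EQ, NUM]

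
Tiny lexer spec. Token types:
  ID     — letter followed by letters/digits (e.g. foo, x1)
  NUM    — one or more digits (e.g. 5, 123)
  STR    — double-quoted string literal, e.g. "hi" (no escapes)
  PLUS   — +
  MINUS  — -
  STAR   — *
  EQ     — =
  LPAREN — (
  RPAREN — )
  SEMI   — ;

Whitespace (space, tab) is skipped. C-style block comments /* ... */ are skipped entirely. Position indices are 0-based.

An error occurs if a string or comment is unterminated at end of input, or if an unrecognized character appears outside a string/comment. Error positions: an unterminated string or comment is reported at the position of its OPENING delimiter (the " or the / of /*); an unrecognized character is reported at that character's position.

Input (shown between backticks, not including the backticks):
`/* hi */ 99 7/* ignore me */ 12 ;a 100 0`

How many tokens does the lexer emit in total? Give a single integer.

pos=0: enter COMMENT mode (saw '/*')
exit COMMENT mode (now at pos=8)
pos=9: emit NUM '99' (now at pos=11)
pos=12: emit NUM '7' (now at pos=13)
pos=13: enter COMMENT mode (saw '/*')
exit COMMENT mode (now at pos=28)
pos=29: emit NUM '12' (now at pos=31)
pos=32: emit SEMI ';'
pos=33: emit ID 'a' (now at pos=34)
pos=35: emit NUM '100' (now at pos=38)
pos=39: emit NUM '0' (now at pos=40)
DONE. 7 tokens: [NUM, NUM, NUM, SEMI, ID, NUM, NUM]

Answer: 7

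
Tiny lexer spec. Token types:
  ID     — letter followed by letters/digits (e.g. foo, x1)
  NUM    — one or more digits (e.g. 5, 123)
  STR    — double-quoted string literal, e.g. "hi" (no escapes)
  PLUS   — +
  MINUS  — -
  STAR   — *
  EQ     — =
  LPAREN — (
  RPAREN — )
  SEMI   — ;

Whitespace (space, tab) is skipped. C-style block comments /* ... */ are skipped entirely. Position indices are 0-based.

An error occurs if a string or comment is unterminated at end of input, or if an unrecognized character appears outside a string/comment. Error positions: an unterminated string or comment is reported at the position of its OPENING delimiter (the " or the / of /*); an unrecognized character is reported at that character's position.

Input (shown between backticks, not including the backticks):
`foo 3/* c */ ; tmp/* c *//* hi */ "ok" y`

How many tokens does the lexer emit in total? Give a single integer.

Answer: 6

Derivation:
pos=0: emit ID 'foo' (now at pos=3)
pos=4: emit NUM '3' (now at pos=5)
pos=5: enter COMMENT mode (saw '/*')
exit COMMENT mode (now at pos=12)
pos=13: emit SEMI ';'
pos=15: emit ID 'tmp' (now at pos=18)
pos=18: enter COMMENT mode (saw '/*')
exit COMMENT mode (now at pos=25)
pos=25: enter COMMENT mode (saw '/*')
exit COMMENT mode (now at pos=33)
pos=34: enter STRING mode
pos=34: emit STR "ok" (now at pos=38)
pos=39: emit ID 'y' (now at pos=40)
DONE. 6 tokens: [ID, NUM, SEMI, ID, STR, ID]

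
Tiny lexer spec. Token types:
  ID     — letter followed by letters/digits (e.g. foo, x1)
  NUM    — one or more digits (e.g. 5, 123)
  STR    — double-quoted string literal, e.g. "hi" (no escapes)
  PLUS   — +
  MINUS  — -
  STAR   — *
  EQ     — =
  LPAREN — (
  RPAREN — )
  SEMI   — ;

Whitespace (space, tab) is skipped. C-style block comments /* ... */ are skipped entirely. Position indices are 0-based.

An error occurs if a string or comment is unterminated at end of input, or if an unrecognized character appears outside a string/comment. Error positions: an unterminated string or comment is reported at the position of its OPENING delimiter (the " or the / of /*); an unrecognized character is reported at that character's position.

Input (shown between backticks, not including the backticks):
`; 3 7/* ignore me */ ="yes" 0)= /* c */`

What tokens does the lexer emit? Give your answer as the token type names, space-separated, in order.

pos=0: emit SEMI ';'
pos=2: emit NUM '3' (now at pos=3)
pos=4: emit NUM '7' (now at pos=5)
pos=5: enter COMMENT mode (saw '/*')
exit COMMENT mode (now at pos=20)
pos=21: emit EQ '='
pos=22: enter STRING mode
pos=22: emit STR "yes" (now at pos=27)
pos=28: emit NUM '0' (now at pos=29)
pos=29: emit RPAREN ')'
pos=30: emit EQ '='
pos=32: enter COMMENT mode (saw '/*')
exit COMMENT mode (now at pos=39)
DONE. 8 tokens: [SEMI, NUM, NUM, EQ, STR, NUM, RPAREN, EQ]

Answer: SEMI NUM NUM EQ STR NUM RPAREN EQ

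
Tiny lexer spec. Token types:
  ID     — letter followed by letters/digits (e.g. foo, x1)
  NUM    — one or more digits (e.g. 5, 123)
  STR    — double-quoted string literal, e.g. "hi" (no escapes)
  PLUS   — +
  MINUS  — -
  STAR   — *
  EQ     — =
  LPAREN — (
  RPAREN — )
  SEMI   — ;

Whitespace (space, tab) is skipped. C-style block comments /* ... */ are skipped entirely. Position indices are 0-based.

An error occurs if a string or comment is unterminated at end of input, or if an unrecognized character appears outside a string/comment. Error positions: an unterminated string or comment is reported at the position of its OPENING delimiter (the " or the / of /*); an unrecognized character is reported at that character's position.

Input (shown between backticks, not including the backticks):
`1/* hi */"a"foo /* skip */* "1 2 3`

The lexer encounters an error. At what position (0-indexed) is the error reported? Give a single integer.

pos=0: emit NUM '1' (now at pos=1)
pos=1: enter COMMENT mode (saw '/*')
exit COMMENT mode (now at pos=9)
pos=9: enter STRING mode
pos=9: emit STR "a" (now at pos=12)
pos=12: emit ID 'foo' (now at pos=15)
pos=16: enter COMMENT mode (saw '/*')
exit COMMENT mode (now at pos=26)
pos=26: emit STAR '*'
pos=28: enter STRING mode
pos=28: ERROR — unterminated string

Answer: 28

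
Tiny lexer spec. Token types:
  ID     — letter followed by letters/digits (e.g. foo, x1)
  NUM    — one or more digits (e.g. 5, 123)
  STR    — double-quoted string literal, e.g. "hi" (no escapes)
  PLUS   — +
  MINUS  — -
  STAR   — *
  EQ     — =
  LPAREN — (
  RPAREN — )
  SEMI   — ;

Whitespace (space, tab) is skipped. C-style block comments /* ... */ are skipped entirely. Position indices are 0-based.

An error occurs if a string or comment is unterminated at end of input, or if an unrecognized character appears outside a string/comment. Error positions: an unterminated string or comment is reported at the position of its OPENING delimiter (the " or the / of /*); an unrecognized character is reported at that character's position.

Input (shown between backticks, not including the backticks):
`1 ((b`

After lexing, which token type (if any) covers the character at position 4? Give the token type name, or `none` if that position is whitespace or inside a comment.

pos=0: emit NUM '1' (now at pos=1)
pos=2: emit LPAREN '('
pos=3: emit LPAREN '('
pos=4: emit ID 'b' (now at pos=5)
DONE. 4 tokens: [NUM, LPAREN, LPAREN, ID]
Position 4: char is 'b' -> ID

Answer: ID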